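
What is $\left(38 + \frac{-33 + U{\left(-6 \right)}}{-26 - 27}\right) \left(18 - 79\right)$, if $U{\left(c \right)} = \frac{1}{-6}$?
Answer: $- \frac{749263}{318} \approx -2356.2$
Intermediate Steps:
$U{\left(c \right)} = - \frac{1}{6}$
$\left(38 + \frac{-33 + U{\left(-6 \right)}}{-26 - 27}\right) \left(18 - 79\right) = \left(38 + \frac{-33 - \frac{1}{6}}{-26 - 27}\right) \left(18 - 79\right) = \left(38 - \frac{199}{6 \left(-26 - 27\right)}\right) \left(-61\right) = \left(38 - \frac{199}{6 \left(-53\right)}\right) \left(-61\right) = \left(38 - - \frac{199}{318}\right) \left(-61\right) = \left(38 + \frac{199}{318}\right) \left(-61\right) = \frac{12283}{318} \left(-61\right) = - \frac{749263}{318}$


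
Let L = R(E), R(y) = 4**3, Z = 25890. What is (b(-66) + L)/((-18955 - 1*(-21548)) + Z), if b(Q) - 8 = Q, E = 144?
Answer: 6/28483 ≈ 0.00021065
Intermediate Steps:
b(Q) = 8 + Q
R(y) = 64
L = 64
(b(-66) + L)/((-18955 - 1*(-21548)) + Z) = ((8 - 66) + 64)/((-18955 - 1*(-21548)) + 25890) = (-58 + 64)/((-18955 + 21548) + 25890) = 6/(2593 + 25890) = 6/28483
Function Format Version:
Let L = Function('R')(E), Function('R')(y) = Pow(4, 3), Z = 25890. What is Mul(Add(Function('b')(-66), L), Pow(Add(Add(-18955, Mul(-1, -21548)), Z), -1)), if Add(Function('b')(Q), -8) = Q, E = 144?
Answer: Rational(6, 28483) ≈ 0.00021065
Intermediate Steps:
Function('b')(Q) = Add(8, Q)
Function('R')(y) = 64
L = 64
Mul(Add(Function('b')(-66), L), Pow(Add(Add(-18955, Mul(-1, -21548)), Z), -1)) = Mul(Add(Add(8, -66), 64), Pow(Add(Add(-18955, Mul(-1, -21548)), 25890), -1)) = Mul(Add(-58, 64), Pow(Add(Add(-18955, 21548), 25890), -1)) = Mul(6, Pow(Add(2593, 25890), -1)) = Mul(6, Pow(28483, -1)) = Mul(6, Rational(1, 28483)) = Rational(6, 28483)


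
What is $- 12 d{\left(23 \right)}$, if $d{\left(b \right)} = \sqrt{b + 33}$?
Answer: $- 24 \sqrt{14} \approx -89.8$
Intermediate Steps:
$d{\left(b \right)} = \sqrt{33 + b}$
$- 12 d{\left(23 \right)} = - 12 \sqrt{33 + 23} = - 12 \sqrt{56} = - 12 \cdot 2 \sqrt{14} = - 24 \sqrt{14}$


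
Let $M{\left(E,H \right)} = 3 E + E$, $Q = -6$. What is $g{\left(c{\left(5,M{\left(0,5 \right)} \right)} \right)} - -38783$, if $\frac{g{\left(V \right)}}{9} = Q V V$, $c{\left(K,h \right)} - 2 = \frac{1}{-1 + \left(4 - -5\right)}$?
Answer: $\frac{1233253}{32} \approx 38539.0$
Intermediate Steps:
$M{\left(E,H \right)} = 4 E$
$c{\left(K,h \right)} = \frac{17}{8}$ ($c{\left(K,h \right)} = 2 + \frac{1}{-1 + \left(4 - -5\right)} = 2 + \frac{1}{-1 + \left(4 + 5\right)} = 2 + \frac{1}{-1 + 9} = 2 + \frac{1}{8} = \frac{17}{8}$)
$g{\left(V \right)} = - 54 V^{2}$ ($g{\left(V \right)} = 9 \left(- 6 V V\right) = 9 \left(- 6 V^{2}\right) = - 54 V^{2}$)
$g{\left(c{\left(5,M{\left(0,5 \right)} \right)} \right)} - -38783 = - 54 \left(\frac{17}{8}\right)^{2} - -38783 = \left(-54\right) \frac{289}{64} + 38783 = - \frac{7803}{32} + 38783 = \frac{1233253}{32}$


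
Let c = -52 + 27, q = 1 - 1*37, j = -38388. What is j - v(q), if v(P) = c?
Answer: -38363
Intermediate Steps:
q = -36 (q = 1 - 37 = -36)
c = -25
v(P) = -25
j - v(q) = -38388 - 1*(-25) = -38388 + 25 = -38363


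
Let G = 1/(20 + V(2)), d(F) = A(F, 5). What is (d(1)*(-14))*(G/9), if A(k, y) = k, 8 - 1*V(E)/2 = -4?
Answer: -7/198 ≈ -0.035354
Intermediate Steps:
V(E) = 24 (V(E) = 16 - 2*(-4) = 16 + 8 = 24)
d(F) = F
G = 1/44 (G = 1/(20 + 24) = 1/44 ≈ 0.022727)
(d(1)*(-14))*(G/9) = (1*(-14))*((1/44)/9) = -7/(22*9) = -14*1/396 = -7/198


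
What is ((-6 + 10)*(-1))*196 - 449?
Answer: -1233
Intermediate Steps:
((-6 + 10)*(-1))*196 - 449 = (4*(-1))*196 - 449 = -4*196 - 449 = -784 - 449 = -1233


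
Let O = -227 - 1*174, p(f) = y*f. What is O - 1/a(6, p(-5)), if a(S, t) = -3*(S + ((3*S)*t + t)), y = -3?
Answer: -350072/873 ≈ -401.00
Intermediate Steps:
p(f) = -3*f
a(S, t) = -3*S - 3*t - 9*S*t (a(S, t) = -3*(S + (3*S*t + t)) = -3*(S + (t + 3*S*t)) = -3*(S + t + 3*S*t) = -3*S - 3*t - 9*S*t)
O = -401 (O = -227 - 174 = -401)
O - 1/a(6, p(-5)) = -401 - 1/(-3*6 - (-9)*(-5) - 9*6*(-3*(-5))) = -401 - 1/(-18 - 3*15 - 9*6*15) = -401 - 1/(-18 - 45 - 810) = -401 - 1/(-873) = -401 - 1*(-1/873) = -401 + 1/873 = -350072/873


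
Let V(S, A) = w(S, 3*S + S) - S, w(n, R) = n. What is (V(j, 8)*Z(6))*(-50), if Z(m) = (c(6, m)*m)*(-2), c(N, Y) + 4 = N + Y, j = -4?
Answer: 0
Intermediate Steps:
c(N, Y) = -4 + N + Y (c(N, Y) = -4 + (N + Y) = -4 + N + Y)
V(S, A) = 0 (V(S, A) = S - S = 0)
Z(m) = -2*m*(2 + m) (Z(m) = ((-4 + 6 + m)*m)*(-2) = ((2 + m)*m)*(-2) = (m*(2 + m))*(-2) = -2*m*(2 + m))
(V(j, 8)*Z(6))*(-50) = (0*(-2*6*(2 + 6)))*(-50) = (0*(-2*6*8))*(-50) = (0*(-96))*(-50) = 0*(-50) = 0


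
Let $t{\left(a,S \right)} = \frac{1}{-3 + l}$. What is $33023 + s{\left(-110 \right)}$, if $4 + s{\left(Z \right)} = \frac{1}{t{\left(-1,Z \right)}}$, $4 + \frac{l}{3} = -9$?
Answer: $32977$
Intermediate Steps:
$l = -39$ ($l = -12 + 3 \left(-9\right) = -12 - 27 = -39$)
$t{\left(a,S \right)} = - \frac{1}{42}$ ($t{\left(a,S \right)} = \frac{1}{-3 - 39} = \frac{1}{-42} = - \frac{1}{42}$)
$s{\left(Z \right)} = -46$ ($s{\left(Z \right)} = -4 + \frac{1}{- \frac{1}{42}} = -4 - 42 = -46$)
$33023 + s{\left(-110 \right)} = 33023 - 46 = 32977$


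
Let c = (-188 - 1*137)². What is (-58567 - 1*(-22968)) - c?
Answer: -141224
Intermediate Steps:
c = 105625 (c = (-188 - 137)² = (-325)² = 105625)
(-58567 - 1*(-22968)) - c = (-58567 - 1*(-22968)) - 1*105625 = (-58567 + 22968) - 105625 = -35599 - 105625 = -141224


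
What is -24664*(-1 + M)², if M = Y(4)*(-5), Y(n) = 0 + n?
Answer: -10876824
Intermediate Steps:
Y(n) = n
M = -20 (M = 4*(-5) = -20)
-24664*(-1 + M)² = -24664*(-1 - 20)² = -24664*(-21)² = -24664*441 = -10876824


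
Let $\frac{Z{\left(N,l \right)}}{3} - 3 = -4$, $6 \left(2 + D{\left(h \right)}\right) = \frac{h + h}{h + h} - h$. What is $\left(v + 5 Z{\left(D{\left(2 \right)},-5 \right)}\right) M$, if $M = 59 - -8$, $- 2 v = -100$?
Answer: $2345$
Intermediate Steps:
$v = 50$ ($v = \left(- \frac{1}{2}\right) \left(-100\right) = 50$)
$D{\left(h \right)} = - \frac{11}{6} - \frac{h}{6}$ ($D{\left(h \right)} = -2 + \frac{\frac{h + h}{h + h} - h}{6} = -2 + \frac{\frac{2 h}{2 h} - h}{6} = -2 + \frac{2 h \frac{1}{2 h} - h}{6} = -2 + \frac{1 - h}{6} = -2 - \left(- \frac{1}{6} + \frac{h}{6}\right) = - \frac{11}{6} - \frac{h}{6}$)
$Z{\left(N,l \right)} = -3$ ($Z{\left(N,l \right)} = 9 + 3 \left(-4\right) = 9 - 12 = -3$)
$M = 67$ ($M = 59 + \left(-23 + 31\right) = 59 + 8 = 67$)
$\left(v + 5 Z{\left(D{\left(2 \right)},-5 \right)}\right) M = \left(50 + 5 \left(-3\right)\right) 67 = \left(50 - 15\right) 67 = 35 \cdot 67 = 2345$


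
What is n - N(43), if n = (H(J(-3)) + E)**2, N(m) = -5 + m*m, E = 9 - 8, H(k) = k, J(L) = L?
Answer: -1840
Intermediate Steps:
E = 1
N(m) = -5 + m**2
n = 4 (n = (-3 + 1)**2 = (-2)**2 = 4)
n - N(43) = 4 - (-5 + 43**2) = 4 - (-5 + 1849) = 4 - 1*1844 = 4 - 1844 = -1840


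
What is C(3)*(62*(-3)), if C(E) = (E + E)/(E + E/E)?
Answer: -279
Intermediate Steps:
C(E) = 2*E/(1 + E) (C(E) = (2*E)/(E + 1) = (2*E)/(1 + E) = 2*E/(1 + E))
C(3)*(62*(-3)) = (2*3/(1 + 3))*(62*(-3)) = (2*3/4)*(-186) = (2*3*(¼))*(-186) = (3/2)*(-186) = -279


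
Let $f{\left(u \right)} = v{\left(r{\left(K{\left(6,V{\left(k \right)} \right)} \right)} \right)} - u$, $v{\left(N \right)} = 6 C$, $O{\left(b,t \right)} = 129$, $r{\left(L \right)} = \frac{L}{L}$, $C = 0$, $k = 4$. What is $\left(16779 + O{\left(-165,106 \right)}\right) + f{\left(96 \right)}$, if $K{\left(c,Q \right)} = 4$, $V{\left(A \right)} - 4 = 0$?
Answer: $16812$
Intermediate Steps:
$V{\left(A \right)} = 4$ ($V{\left(A \right)} = 4 + 0 = 4$)
$r{\left(L \right)} = 1$
$v{\left(N \right)} = 0$ ($v{\left(N \right)} = 6 \cdot 0 = 0$)
$f{\left(u \right)} = - u$ ($f{\left(u \right)} = 0 - u = - u$)
$\left(16779 + O{\left(-165,106 \right)}\right) + f{\left(96 \right)} = \left(16779 + 129\right) - 96 = 16908 - 96 = 16812$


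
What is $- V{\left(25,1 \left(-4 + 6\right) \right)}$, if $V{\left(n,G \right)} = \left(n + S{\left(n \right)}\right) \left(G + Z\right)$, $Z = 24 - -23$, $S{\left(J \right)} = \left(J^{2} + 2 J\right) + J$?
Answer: $-35525$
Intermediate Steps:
$S{\left(J \right)} = J^{2} + 3 J$
$Z = 47$ ($Z = 24 + 23 = 47$)
$V{\left(n,G \right)} = \left(47 + G\right) \left(n + n \left(3 + n\right)\right)$ ($V{\left(n,G \right)} = \left(n + n \left(3 + n\right)\right) \left(G + 47\right) = \left(n + n \left(3 + n\right)\right) \left(47 + G\right) = \left(47 + G\right) \left(n + n \left(3 + n\right)\right)$)
$- V{\left(25,1 \left(-4 + 6\right) \right)} = - 25 \left(188 + 1 \left(-4 + 6\right) + 47 \cdot 25 + 1 \left(-4 + 6\right) \left(3 + 25\right)\right) = - 25 \left(188 + 1 \cdot 2 + 1175 + 1 \cdot 2 \cdot 28\right) = - 25 \left(188 + 2 + 1175 + 2 \cdot 28\right) = - 25 \left(188 + 2 + 1175 + 56\right) = - 25 \cdot 1421 = \left(-1\right) 35525 = -35525$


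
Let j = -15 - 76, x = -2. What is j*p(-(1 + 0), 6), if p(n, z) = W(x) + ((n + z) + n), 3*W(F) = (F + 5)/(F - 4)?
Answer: -2093/6 ≈ -348.83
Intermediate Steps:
W(F) = (5 + F)/(3*(-4 + F)) (W(F) = ((F + 5)/(F - 4))/3 = ((5 + F)/(-4 + F))/3 = (5 + F)/(3*(-4 + F)))
j = -91
p(n, z) = -⅙ + z + 2*n (p(n, z) = (5 - 2)/(3*(-4 - 2)) + ((n + z) + n) = (⅓)*3/(-6) + (z + 2*n) = (⅓)*(-⅙)*3 + (z + 2*n) = -⅙ + (z + 2*n) = -⅙ + z + 2*n)
j*p(-(1 + 0), 6) = -91*(-⅙ + 6 + 2*(-(1 + 0))) = -91*(-⅙ + 6 + 2*(-1*1)) = -91*(-⅙ + 6 + 2*(-1)) = -91*(-⅙ + 6 - 2) = -91*23/6 = -2093/6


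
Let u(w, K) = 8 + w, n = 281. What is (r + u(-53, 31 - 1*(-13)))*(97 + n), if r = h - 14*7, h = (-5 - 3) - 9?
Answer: -60480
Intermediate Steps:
h = -17 (h = -8 - 9 = -17)
r = -115 (r = -17 - 14*7 = -17 - 98 = -115)
(r + u(-53, 31 - 1*(-13)))*(97 + n) = (-115 + (8 - 53))*(97 + 281) = (-115 - 45)*378 = -160*378 = -60480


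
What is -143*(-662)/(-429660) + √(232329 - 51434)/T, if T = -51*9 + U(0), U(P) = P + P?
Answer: -4303/19530 - 11*√1495/459 ≈ -1.1469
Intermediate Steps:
U(P) = 2*P
T = -459 (T = -51*9 + 2*0 = -459 + 0 = -459)
-143*(-662)/(-429660) + √(232329 - 51434)/T = -143*(-662)/(-429660) + √(232329 - 51434)/(-459) = 94666*(-1/429660) + √180895*(-1/459) = -4303/19530 + (11*√1495)*(-1/459) = -4303/19530 - 11*√1495/459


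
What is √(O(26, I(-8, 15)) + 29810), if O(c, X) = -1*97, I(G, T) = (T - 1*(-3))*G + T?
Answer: √29713 ≈ 172.37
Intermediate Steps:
I(G, T) = T + G*(3 + T) (I(G, T) = (T + 3)*G + T = (3 + T)*G + T = G*(3 + T) + T = T + G*(3 + T))
O(c, X) = -97
√(O(26, I(-8, 15)) + 29810) = √(-97 + 29810) = √29713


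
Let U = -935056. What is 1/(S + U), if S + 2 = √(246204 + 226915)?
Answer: -935058/874332990245 - √473119/874332990245 ≈ -1.0702e-6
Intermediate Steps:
S = -2 + √473119 (S = -2 + √(246204 + 226915) = -2 + √473119 ≈ 685.84)
1/(S + U) = 1/((-2 + √473119) - 935056) = 1/(-935058 + √473119)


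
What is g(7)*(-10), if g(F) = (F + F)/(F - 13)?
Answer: 70/3 ≈ 23.333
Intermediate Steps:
g(F) = 2*F/(-13 + F) (g(F) = (2*F)/(-13 + F) = 2*F/(-13 + F))
g(7)*(-10) = (2*7/(-13 + 7))*(-10) = (2*7/(-6))*(-10) = (2*7*(-⅙))*(-10) = -7/3*(-10) = 70/3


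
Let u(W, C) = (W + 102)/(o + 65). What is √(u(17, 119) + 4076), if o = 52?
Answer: √6201143/39 ≈ 63.852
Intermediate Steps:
u(W, C) = 34/39 + W/117 (u(W, C) = (W + 102)/(52 + 65) = (102 + W)/117 = (102 + W)*(1/117) = 34/39 + W/117)
√(u(17, 119) + 4076) = √((34/39 + (1/117)*17) + 4076) = √((34/39 + 17/117) + 4076) = √(119/117 + 4076) = √(477011/117) = √6201143/39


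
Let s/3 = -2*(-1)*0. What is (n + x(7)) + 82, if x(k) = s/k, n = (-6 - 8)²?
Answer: 278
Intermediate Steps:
s = 0 (s = 3*(-2*(-1)*0) = 3*(2*0) = 3*0 = 0)
n = 196 (n = (-14)² = 196)
x(k) = 0 (x(k) = 0/k = 0)
(n + x(7)) + 82 = (196 + 0) + 82 = 196 + 82 = 278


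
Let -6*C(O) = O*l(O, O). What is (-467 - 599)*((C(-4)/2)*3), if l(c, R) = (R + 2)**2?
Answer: -4264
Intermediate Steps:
l(c, R) = (2 + R)**2
C(O) = -O*(2 + O)**2/6
(-467 - 599)*((C(-4)/2)*3) = (-467 - 599)*((-1/6*(-4)*(2 - 4)**2/2)*3) = -1066*-1/6*(-4)*(-2)**2*(1/2)*3 = -1066*-1/6*(-4)*4*(1/2)*3 = -1066*(8/3)*(1/2)*3 = -4264*3/3 = -1066*4 = -4264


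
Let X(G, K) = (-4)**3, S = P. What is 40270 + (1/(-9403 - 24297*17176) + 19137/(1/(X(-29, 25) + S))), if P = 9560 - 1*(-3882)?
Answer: 148212655330547199/578831200 ≈ 2.5606e+8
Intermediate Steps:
P = 13442 (P = 9560 + 3882 = 13442)
S = 13442
X(G, K) = -64
40270 + (1/(-9403 - 24297*17176) + 19137/(1/(X(-29, 25) + S))) = 40270 + (1/(-9403 - 24297*17176) + 19137/(1/(-64 + 13442))) = 40270 + ((1/17176)/(-33700) + 19137/(1/13378)) = 40270 + (-1/33700*1/17176 + 19137/(1/13378)) = 40270 + (-1/578831200 + 19137*13378) = 40270 + (-1/578831200 + 256014786) = 40270 + 148189345798123199/578831200 = 148212655330547199/578831200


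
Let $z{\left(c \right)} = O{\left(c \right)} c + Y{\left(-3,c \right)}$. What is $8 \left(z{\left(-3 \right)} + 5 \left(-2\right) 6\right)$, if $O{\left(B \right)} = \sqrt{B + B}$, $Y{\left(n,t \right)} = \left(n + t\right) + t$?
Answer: $-552 - 24 i \sqrt{6} \approx -552.0 - 58.788 i$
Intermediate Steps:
$Y{\left(n,t \right)} = n + 2 t$
$O{\left(B \right)} = \sqrt{2} \sqrt{B}$ ($O{\left(B \right)} = \sqrt{2 B} = \sqrt{2} \sqrt{B}$)
$z{\left(c \right)} = -3 + 2 c + \sqrt{2} c^{\frac{3}{2}}$ ($z{\left(c \right)} = \sqrt{2} \sqrt{c} c + \left(-3 + 2 c\right) = \sqrt{2} c^{\frac{3}{2}} + \left(-3 + 2 c\right) = -3 + 2 c + \sqrt{2} c^{\frac{3}{2}}$)
$8 \left(z{\left(-3 \right)} + 5 \left(-2\right) 6\right) = 8 \left(\left(-3 + 2 \left(-3\right) + \sqrt{2} \left(-3\right)^{\frac{3}{2}}\right) + 5 \left(-2\right) 6\right) = 8 \left(\left(-3 - 6 + \sqrt{2} \left(- 3 i \sqrt{3}\right)\right) - 60\right) = 8 \left(\left(-3 - 6 - 3 i \sqrt{6}\right) - 60\right) = 8 \left(\left(-9 - 3 i \sqrt{6}\right) - 60\right) = 8 \left(-69 - 3 i \sqrt{6}\right) = -552 - 24 i \sqrt{6}$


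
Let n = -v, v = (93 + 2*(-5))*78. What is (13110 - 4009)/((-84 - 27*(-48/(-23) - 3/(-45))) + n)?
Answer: -1046615/760857 ≈ -1.3756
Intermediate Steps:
v = 6474 (v = (93 - 10)*78 = 83*78 = 6474)
n = -6474 (n = -1*6474 = -6474)
(13110 - 4009)/((-84 - 27*(-48/(-23) - 3/(-45))) + n) = (13110 - 4009)/((-84 - 27*(-48/(-23) - 3/(-45))) - 6474) = 9101/((-84 - 27*(-48*(-1/23) - 3*(-1/45))) - 6474) = 9101/((-84 - 27*(48/23 + 1/15)) - 6474) = 9101/((-84 - 27*743/345) - 6474) = 9101/((-84 - 6687/115) - 6474) = 9101/(-16347/115 - 6474) = 9101/(-760857/115) = 9101*(-115/760857) = -1046615/760857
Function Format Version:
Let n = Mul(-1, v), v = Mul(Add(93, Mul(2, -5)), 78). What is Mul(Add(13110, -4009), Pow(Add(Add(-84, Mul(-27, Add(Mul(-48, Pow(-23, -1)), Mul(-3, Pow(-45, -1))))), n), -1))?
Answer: Rational(-1046615, 760857) ≈ -1.3756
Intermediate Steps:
v = 6474 (v = Mul(Add(93, -10), 78) = Mul(83, 78) = 6474)
n = -6474 (n = Mul(-1, 6474) = -6474)
Mul(Add(13110, -4009), Pow(Add(Add(-84, Mul(-27, Add(Mul(-48, Pow(-23, -1)), Mul(-3, Pow(-45, -1))))), n), -1)) = Mul(Add(13110, -4009), Pow(Add(Add(-84, Mul(-27, Add(Mul(-48, Pow(-23, -1)), Mul(-3, Pow(-45, -1))))), -6474), -1)) = Mul(9101, Pow(Add(Add(-84, Mul(-27, Add(Mul(-48, Rational(-1, 23)), Mul(-3, Rational(-1, 45))))), -6474), -1)) = Mul(9101, Pow(Add(Add(-84, Mul(-27, Add(Rational(48, 23), Rational(1, 15)))), -6474), -1)) = Mul(9101, Pow(Add(Add(-84, Mul(-27, Rational(743, 345))), -6474), -1)) = Mul(9101, Pow(Add(Add(-84, Rational(-6687, 115)), -6474), -1)) = Mul(9101, Pow(Add(Rational(-16347, 115), -6474), -1)) = Mul(9101, Pow(Rational(-760857, 115), -1)) = Mul(9101, Rational(-115, 760857)) = Rational(-1046615, 760857)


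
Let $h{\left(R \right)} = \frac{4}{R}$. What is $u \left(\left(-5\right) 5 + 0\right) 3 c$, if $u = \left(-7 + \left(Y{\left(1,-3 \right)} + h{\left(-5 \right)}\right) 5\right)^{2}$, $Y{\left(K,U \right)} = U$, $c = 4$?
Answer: $-202800$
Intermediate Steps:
$u = 676$ ($u = \left(-7 + \left(-3 + \frac{4}{-5}\right) 5\right)^{2} = \left(-7 + \left(-3 + 4 \left(- \frac{1}{5}\right)\right) 5\right)^{2} = \left(-7 + \left(-3 - \frac{4}{5}\right) 5\right)^{2} = \left(-7 - 19\right)^{2} = \left(-26\right)^{2} = 676$)
$u \left(\left(-5\right) 5 + 0\right) 3 c = 676 \left(\left(-5\right) 5 + 0\right) 3 \cdot 4 = 676 \left(-25 + 0\right) 3 \cdot 4 = 676 \left(-25\right) 3 \cdot 4 = 676 \left(\left(-75\right) 4\right) = 676 \left(-300\right) = -202800$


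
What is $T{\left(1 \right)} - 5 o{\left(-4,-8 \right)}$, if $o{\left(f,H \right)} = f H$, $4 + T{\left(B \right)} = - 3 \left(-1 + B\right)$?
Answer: $-164$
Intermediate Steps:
$T{\left(B \right)} = -1 - 3 B$ ($T{\left(B \right)} = -4 - 3 \left(-1 + B\right) = -4 - \left(-3 + 3 B\right) = -1 - 3 B$)
$o{\left(f,H \right)} = H f$
$T{\left(1 \right)} - 5 o{\left(-4,-8 \right)} = \left(-1 - 3\right) - 5 \left(\left(-8\right) \left(-4\right)\right) = \left(-1 - 3\right) - 5 \cdot 32 = -4 - 160 = -164$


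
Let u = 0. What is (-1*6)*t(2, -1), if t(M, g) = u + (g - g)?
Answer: 0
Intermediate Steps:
t(M, g) = 0 (t(M, g) = 0 + (g - g) = 0 + 0 = 0)
(-1*6)*t(2, -1) = -1*6*0 = -6*0 = 0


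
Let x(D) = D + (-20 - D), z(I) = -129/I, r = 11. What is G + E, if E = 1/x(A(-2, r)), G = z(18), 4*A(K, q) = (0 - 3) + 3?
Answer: -433/60 ≈ -7.2167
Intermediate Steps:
A(K, q) = 0 (A(K, q) = ((0 - 3) + 3)/4 = (-3 + 3)/4 = (¼)*0 = 0)
x(D) = -20
G = -43/6 (G = -129/18 = -129*1/18 = -43/6 ≈ -7.1667)
E = -1/20 (E = 1/(-20) = -1/20 ≈ -0.050000)
G + E = -43/6 - 1/20 = -433/60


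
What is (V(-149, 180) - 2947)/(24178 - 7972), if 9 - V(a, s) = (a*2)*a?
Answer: -7890/2701 ≈ -2.9211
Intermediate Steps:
V(a, s) = 9 - 2*a² (V(a, s) = 9 - a*2*a = 9 - 2*a*a = 9 - 2*a²)
(V(-149, 180) - 2947)/(24178 - 7972) = ((9 - 2*(-149)²) - 2947)/(24178 - 7972) = ((9 - 2*22201) - 2947)/16206 = ((9 - 44402) - 2947)*(1/16206) = (-44393 - 2947)*(1/16206) = -47340*1/16206 = -7890/2701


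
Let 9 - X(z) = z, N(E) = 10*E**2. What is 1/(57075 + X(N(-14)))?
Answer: 1/55124 ≈ 1.8141e-5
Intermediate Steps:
X(z) = 9 - z
1/(57075 + X(N(-14))) = 1/(57075 + (9 - 10*(-14)**2)) = 1/(57075 + (9 - 10*196)) = 1/(57075 + (9 - 1*1960)) = 1/(57075 + (9 - 1960)) = 1/(57075 - 1951) = 1/55124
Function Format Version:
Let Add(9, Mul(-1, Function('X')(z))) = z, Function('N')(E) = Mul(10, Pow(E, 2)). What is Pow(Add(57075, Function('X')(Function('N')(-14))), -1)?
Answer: Rational(1, 55124) ≈ 1.8141e-5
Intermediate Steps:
Function('X')(z) = Add(9, Mul(-1, z))
Pow(Add(57075, Function('X')(Function('N')(-14))), -1) = Pow(Add(57075, Add(9, Mul(-1, Mul(10, Pow(-14, 2))))), -1) = Pow(Add(57075, Add(9, Mul(-1, Mul(10, 196)))), -1) = Pow(Add(57075, Add(9, Mul(-1, 1960))), -1) = Pow(Add(57075, Add(9, -1960)), -1) = Pow(Add(57075, -1951), -1) = Pow(55124, -1) = Rational(1, 55124)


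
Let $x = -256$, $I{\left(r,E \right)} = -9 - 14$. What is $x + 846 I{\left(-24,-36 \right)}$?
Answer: $-19714$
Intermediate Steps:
$I{\left(r,E \right)} = -23$
$x + 846 I{\left(-24,-36 \right)} = -256 + 846 \left(-23\right) = -256 - 19458 = -19714$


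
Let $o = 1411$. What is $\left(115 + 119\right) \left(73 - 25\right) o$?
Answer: $15848352$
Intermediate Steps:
$\left(115 + 119\right) \left(73 - 25\right) o = \left(115 + 119\right) \left(73 - 25\right) 1411 = 234 \cdot 48 \cdot 1411 = 11232 \cdot 1411 = 15848352$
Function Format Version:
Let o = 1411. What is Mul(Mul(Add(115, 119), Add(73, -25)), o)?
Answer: 15848352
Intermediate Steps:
Mul(Mul(Add(115, 119), Add(73, -25)), o) = Mul(Mul(Add(115, 119), Add(73, -25)), 1411) = Mul(Mul(234, 48), 1411) = Mul(11232, 1411) = 15848352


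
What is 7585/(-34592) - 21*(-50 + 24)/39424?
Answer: -625321/3044096 ≈ -0.20542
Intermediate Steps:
7585/(-34592) - 21*(-50 + 24)/39424 = 7585*(-1/34592) - 21*(-26)*(1/39424) = -7585/34592 + 546*(1/39424) = -7585/34592 + 39/2816 = -625321/3044096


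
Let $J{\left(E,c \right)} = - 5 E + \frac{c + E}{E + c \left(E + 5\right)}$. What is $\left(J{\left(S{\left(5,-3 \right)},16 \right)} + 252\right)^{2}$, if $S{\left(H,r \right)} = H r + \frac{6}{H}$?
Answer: $\frac{61564526884}{597529} \approx 1.0303 \cdot 10^{5}$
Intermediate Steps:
$S{\left(H,r \right)} = \frac{6}{H} + H r$
$J{\left(E,c \right)} = - 5 E + \frac{E + c}{E + c \left(5 + E\right)}$
$\left(J{\left(S{\left(5,-3 \right)},16 \right)} + 252\right)^{2} = \left(\frac{\left(\frac{6}{5} + 5 \left(-3\right)\right) + 16 - 5 \left(\frac{6}{5} + 5 \left(-3\right)\right)^{2} - 25 \left(\frac{6}{5} + 5 \left(-3\right)\right) 16 - 80 \left(\frac{6}{5} + 5 \left(-3\right)\right)^{2}}{\left(\frac{6}{5} + 5 \left(-3\right)\right) + 5 \cdot 16 + \left(\frac{6}{5} + 5 \left(-3\right)\right) 16} + 252\right)^{2} = \left(\frac{\left(6 \cdot \frac{1}{5} - 15\right) + 16 - 5 \left(6 \cdot \frac{1}{5} - 15\right)^{2} - 25 \left(6 \cdot \frac{1}{5} - 15\right) 16 - 80 \left(6 \cdot \frac{1}{5} - 15\right)^{2}}{\left(6 \cdot \frac{1}{5} - 15\right) + 80 + \left(6 \cdot \frac{1}{5} - 15\right) 16} + 252\right)^{2} = \left(\frac{\left(\frac{6}{5} - 15\right) + 16 - 5 \left(\frac{6}{5} - 15\right)^{2} - 25 \left(\frac{6}{5} - 15\right) 16 - 80 \left(\frac{6}{5} - 15\right)^{2}}{\left(\frac{6}{5} - 15\right) + 80 + \left(\frac{6}{5} - 15\right) 16} + 252\right)^{2} = \left(\frac{- \frac{69}{5} + 16 - 5 \left(- \frac{69}{5}\right)^{2} - \left(-345\right) 16 - 80 \left(- \frac{69}{5}\right)^{2}}{- \frac{69}{5} + 80 - \frac{1104}{5}} + 252\right)^{2} = \left(\frac{- \frac{69}{5} + 16 - \frac{4761}{5} + 5520 - 80 \cdot \frac{4761}{25}}{- \frac{69}{5} + 80 - \frac{1104}{5}} + 252\right)^{2} = \left(\frac{- \frac{69}{5} + 16 - \frac{4761}{5} + 5520 - \frac{76176}{5}}{- \frac{773}{5}} + 252\right)^{2} = \left(\left(- \frac{5}{773}\right) \left(- \frac{53326}{5}\right) + 252\right)^{2} = \left(\frac{53326}{773} + 252\right)^{2} = \left(\frac{248122}{773}\right)^{2} = \frac{61564526884}{597529}$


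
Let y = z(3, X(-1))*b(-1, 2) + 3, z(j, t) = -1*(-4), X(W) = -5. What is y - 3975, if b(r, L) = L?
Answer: -3964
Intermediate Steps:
z(j, t) = 4
y = 11 (y = 4*2 + 3 = 8 + 3 = 11)
y - 3975 = 11 - 3975 = -3964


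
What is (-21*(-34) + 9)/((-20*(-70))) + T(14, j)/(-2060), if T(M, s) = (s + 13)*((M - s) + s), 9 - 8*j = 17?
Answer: 62709/144200 ≈ 0.43488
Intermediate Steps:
j = -1 (j = 9/8 - 1/8*17 = 9/8 - 17/8 = -1)
T(M, s) = M*(13 + s) (T(M, s) = (13 + s)*M = M*(13 + s))
(-21*(-34) + 9)/((-20*(-70))) + T(14, j)/(-2060) = (-21*(-34) + 9)/((-20*(-70))) + (14*(13 - 1))/(-2060) = (714 + 9)/1400 + (14*12)*(-1/2060) = 723*(1/1400) + 168*(-1/2060) = 723/1400 - 42/515 = 62709/144200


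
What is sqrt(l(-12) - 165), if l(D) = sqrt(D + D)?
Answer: sqrt(-165 + 2*I*sqrt(6)) ≈ 0.1907 + 12.847*I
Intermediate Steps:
l(D) = sqrt(2)*sqrt(D) (l(D) = sqrt(2*D) = sqrt(2)*sqrt(D))
sqrt(l(-12) - 165) = sqrt(sqrt(2)*sqrt(-12) - 165) = sqrt(sqrt(2)*(2*I*sqrt(3)) - 165) = sqrt(2*I*sqrt(6) - 165) = sqrt(-165 + 2*I*sqrt(6))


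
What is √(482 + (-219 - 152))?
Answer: √111 ≈ 10.536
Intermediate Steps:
√(482 + (-219 - 152)) = √(482 - 371) = √111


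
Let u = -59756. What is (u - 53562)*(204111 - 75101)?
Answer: -14619155180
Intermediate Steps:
(u - 53562)*(204111 - 75101) = (-59756 - 53562)*(204111 - 75101) = -113318*129010 = -14619155180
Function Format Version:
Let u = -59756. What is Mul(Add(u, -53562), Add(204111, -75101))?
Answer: -14619155180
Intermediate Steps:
Mul(Add(u, -53562), Add(204111, -75101)) = Mul(Add(-59756, -53562), Add(204111, -75101)) = Mul(-113318, 129010) = -14619155180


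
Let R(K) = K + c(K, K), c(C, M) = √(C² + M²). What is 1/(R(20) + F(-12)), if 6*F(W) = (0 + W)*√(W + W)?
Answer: 1/(4*(5 + 5*√2 - I*√6)) ≈ 0.019892 + 0.0040364*I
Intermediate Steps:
F(W) = √2*W^(3/2)/6 (F(W) = ((0 + W)*√(W + W))/6 = (W*√(2*W))/6 = (W*(√2*√W))/6 = (√2*W^(3/2))/6 = √2*W^(3/2)/6)
R(K) = K + √2*√(K²) (R(K) = K + √(K² + K²) = K + √(2*K²) = K + √2*√(K²))
1/(R(20) + F(-12)) = 1/((20 + √2*√(20²)) + √2*(-12)^(3/2)/6) = 1/((20 + √2*√400) + √2*(-24*I*√3)/6) = 1/((20 + √2*20) - 4*I*√6) = 1/((20 + 20*√2) - 4*I*√6) = 1/(20 + 20*√2 - 4*I*√6)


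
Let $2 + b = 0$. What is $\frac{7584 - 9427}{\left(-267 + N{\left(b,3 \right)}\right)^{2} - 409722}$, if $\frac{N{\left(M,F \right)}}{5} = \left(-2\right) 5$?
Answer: $\frac{1843}{309233} \approx 0.0059599$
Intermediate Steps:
$b = -2$ ($b = -2 + 0 = -2$)
$N{\left(M,F \right)} = -50$ ($N{\left(M,F \right)} = 5 \left(\left(-2\right) 5\right) = 5 \left(-10\right) = -50$)
$\frac{7584 - 9427}{\left(-267 + N{\left(b,3 \right)}\right)^{2} - 409722} = \frac{7584 - 9427}{\left(-267 - 50\right)^{2} - 409722} = - \frac{1843}{\left(-317\right)^{2} - 409722} = - \frac{1843}{100489 - 409722} = - \frac{1843}{-309233} = \left(-1843\right) \left(- \frac{1}{309233}\right) = \frac{1843}{309233}$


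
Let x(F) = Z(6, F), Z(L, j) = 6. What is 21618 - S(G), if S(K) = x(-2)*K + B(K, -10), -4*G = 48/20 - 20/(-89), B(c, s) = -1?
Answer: 9622207/445 ≈ 21623.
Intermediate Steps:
G = -292/445 (G = -(48/20 - 20/(-89))/4 = -(48*(1/20) - 20*(-1/89))/4 = -(12/5 + 20/89)/4 = -1/4*1168/445 = -292/445 ≈ -0.65618)
x(F) = 6
S(K) = -1 + 6*K (S(K) = 6*K - 1 = -1 + 6*K)
21618 - S(G) = 21618 - (-1 + 6*(-292/445)) = 21618 - (-1 - 1752/445) = 21618 - 1*(-2197/445) = 21618 + 2197/445 = 9622207/445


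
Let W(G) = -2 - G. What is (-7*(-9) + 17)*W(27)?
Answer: -2320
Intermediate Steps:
(-7*(-9) + 17)*W(27) = (-7*(-9) + 17)*(-2 - 1*27) = (63 + 17)*(-2 - 27) = 80*(-29) = -2320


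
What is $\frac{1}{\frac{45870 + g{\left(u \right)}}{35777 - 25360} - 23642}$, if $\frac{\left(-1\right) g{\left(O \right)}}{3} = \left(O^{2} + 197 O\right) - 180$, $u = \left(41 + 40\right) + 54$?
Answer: $- \frac{10417}{246366764} \approx -4.2283 \cdot 10^{-5}$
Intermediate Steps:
$u = 135$ ($u = 81 + 54 = 135$)
$g{\left(O \right)} = 540 - 591 O - 3 O^{2}$ ($g{\left(O \right)} = - 3 \left(\left(O^{2} + 197 O\right) - 180\right) = - 3 \left(-180 + O^{2} + 197 O\right) = 540 - 591 O - 3 O^{2}$)
$\frac{1}{\frac{45870 + g{\left(u \right)}}{35777 - 25360} - 23642} = \frac{1}{\frac{45870 - \left(79245 + 54675\right)}{35777 - 25360} - 23642} = \frac{1}{\frac{45870 - 133920}{10417} - 23642} = \frac{1}{\left(45870 - 133920\right) \frac{1}{10417} - 23642} = \frac{1}{\left(-88050\right) \frac{1}{10417} - 23642} = \frac{1}{- \frac{88050}{10417} - 23642} = \frac{1}{- \frac{246366764}{10417}} = - \frac{10417}{246366764}$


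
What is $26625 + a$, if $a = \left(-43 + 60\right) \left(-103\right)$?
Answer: $24874$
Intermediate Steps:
$a = -1751$ ($a = 17 \left(-103\right) = -1751$)
$26625 + a = 26625 - 1751 = 24874$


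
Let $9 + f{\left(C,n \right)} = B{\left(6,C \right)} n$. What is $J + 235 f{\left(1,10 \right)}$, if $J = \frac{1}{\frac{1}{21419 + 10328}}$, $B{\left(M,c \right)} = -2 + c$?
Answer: $27282$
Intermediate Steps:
$f{\left(C,n \right)} = -9 + n \left(-2 + C\right)$ ($f{\left(C,n \right)} = -9 + \left(-2 + C\right) n = -9 + n \left(-2 + C\right)$)
$J = 31747$ ($J = \frac{1}{\frac{1}{31747}} = 31747$)
$J + 235 f{\left(1,10 \right)} = 31747 + 235 \left(-9 + 10 \left(-2 + 1\right)\right) = 31747 + 235 \left(-9 + 10 \left(-1\right)\right) = 31747 + 235 \left(-9 - 10\right) = 31747 + 235 \left(-19\right) = 31747 - 4465 = 27282$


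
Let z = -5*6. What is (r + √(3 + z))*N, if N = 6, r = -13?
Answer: -78 + 18*I*√3 ≈ -78.0 + 31.177*I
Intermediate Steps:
z = -30
(r + √(3 + z))*N = (-13 + √(3 - 30))*6 = (-13 + √(-27))*6 = (-13 + 3*I*√3)*6 = -78 + 18*I*√3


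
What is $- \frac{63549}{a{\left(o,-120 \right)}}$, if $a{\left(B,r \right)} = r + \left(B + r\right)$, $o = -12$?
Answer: $\frac{7061}{28} \approx 252.18$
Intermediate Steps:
$a{\left(B,r \right)} = B + 2 r$
$- \frac{63549}{a{\left(o,-120 \right)}} = - \frac{63549}{-12 + 2 \left(-120\right)} = - \frac{63549}{-12 - 240} = - \frac{63549}{-252} = \left(-63549\right) \left(- \frac{1}{252}\right) = \frac{7061}{28}$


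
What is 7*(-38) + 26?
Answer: -240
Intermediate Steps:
7*(-38) + 26 = -266 + 26 = -240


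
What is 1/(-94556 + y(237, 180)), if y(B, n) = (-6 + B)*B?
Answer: -1/39809 ≈ -2.5120e-5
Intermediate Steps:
y(B, n) = B*(-6 + B)
1/(-94556 + y(237, 180)) = 1/(-94556 + 237*(-6 + 237)) = 1/(-94556 + 237*231) = 1/(-94556 + 54747) = 1/(-39809) = -1/39809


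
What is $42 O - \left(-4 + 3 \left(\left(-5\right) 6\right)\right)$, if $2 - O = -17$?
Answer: $892$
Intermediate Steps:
$O = 19$ ($O = 2 - -17 = 2 + 17 = 19$)
$42 O - \left(-4 + 3 \left(\left(-5\right) 6\right)\right) = 42 \cdot 19 - \left(-4 + 3 \left(\left(-5\right) 6\right)\right) = 798 + \left(4 - -90\right) = 798 + \left(4 + 90\right) = 798 + 94 = 892$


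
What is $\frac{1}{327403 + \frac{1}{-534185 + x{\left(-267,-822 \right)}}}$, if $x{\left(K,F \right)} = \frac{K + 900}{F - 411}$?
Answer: $\frac{219550246}{71881409190727} \approx 3.0543 \cdot 10^{-6}$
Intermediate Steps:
$x{\left(K,F \right)} = \frac{900 + K}{-411 + F}$
$\frac{1}{327403 + \frac{1}{-534185 + x{\left(-267,-822 \right)}}} = \frac{1}{327403 + \frac{1}{-534185 + \frac{900 - 267}{-411 - 822}}} = \frac{1}{327403 + \frac{1}{-534185 + \frac{1}{-1233} \cdot 633}} = \frac{1}{327403 + \frac{1}{-534185 - \frac{211}{411}}} = \frac{1}{327403 + \frac{1}{- \frac{219550246}{411}}} = \frac{1}{327403 - \frac{411}{219550246}} = \frac{1}{\frac{71881409190727}{219550246}} = \frac{219550246}{71881409190727}$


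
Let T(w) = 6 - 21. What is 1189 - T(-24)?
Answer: 1204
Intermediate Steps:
T(w) = -15
1189 - T(-24) = 1189 - 1*(-15) = 1189 + 15 = 1204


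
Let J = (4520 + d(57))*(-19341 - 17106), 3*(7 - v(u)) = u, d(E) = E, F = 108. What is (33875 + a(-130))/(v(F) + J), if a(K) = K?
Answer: -33745/166817948 ≈ -0.00020229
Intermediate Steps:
v(u) = 7 - u/3
J = -166817919 (J = (4520 + 57)*(-19341 - 17106) = 4577*(-36447) = -166817919)
(33875 + a(-130))/(v(F) + J) = (33875 - 130)/((7 - ⅓*108) - 166817919) = 33745/((7 - 36) - 166817919) = 33745/(-29 - 166817919) = 33745/(-166817948) = 33745*(-1/166817948) = -33745/166817948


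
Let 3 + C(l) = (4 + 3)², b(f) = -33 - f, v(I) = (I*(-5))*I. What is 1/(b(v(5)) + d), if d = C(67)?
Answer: 1/138 ≈ 0.0072464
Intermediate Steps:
v(I) = -5*I² (v(I) = (-5*I)*I = -5*I²)
C(l) = 46 (C(l) = -3 + (4 + 3)² = -3 + 7² = -3 + 49 = 46)
d = 46
1/(b(v(5)) + d) = 1/((-33 - (-5)*5²) + 46) = 1/((-33 - (-5)*25) + 46) = 1/((-33 - 1*(-125)) + 46) = 1/((-33 + 125) + 46) = 1/(92 + 46) = 1/138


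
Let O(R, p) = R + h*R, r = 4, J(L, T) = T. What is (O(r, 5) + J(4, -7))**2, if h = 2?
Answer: 25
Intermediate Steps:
O(R, p) = 3*R (O(R, p) = R + 2*R = 3*R)
(O(r, 5) + J(4, -7))**2 = (3*4 - 7)**2 = (12 - 7)**2 = 5**2 = 25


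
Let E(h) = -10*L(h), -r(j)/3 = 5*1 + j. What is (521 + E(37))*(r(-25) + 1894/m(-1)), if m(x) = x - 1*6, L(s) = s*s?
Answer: 19411106/7 ≈ 2.7730e+6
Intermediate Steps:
L(s) = s²
r(j) = -15 - 3*j (r(j) = -3*(5*1 + j) = -3*(5 + j) = -15 - 3*j)
m(x) = -6 + x (m(x) = x - 6 = -6 + x)
E(h) = -10*h²
(521 + E(37))*(r(-25) + 1894/m(-1)) = (521 - 10*37²)*((-15 - 3*(-25)) + 1894/(-6 - 1)) = (521 - 10*1369)*((-15 + 75) + 1894/(-7)) = (521 - 13690)*(60 + 1894*(-⅐)) = -13169*(60 - 1894/7) = -13169*(-1474/7) = 19411106/7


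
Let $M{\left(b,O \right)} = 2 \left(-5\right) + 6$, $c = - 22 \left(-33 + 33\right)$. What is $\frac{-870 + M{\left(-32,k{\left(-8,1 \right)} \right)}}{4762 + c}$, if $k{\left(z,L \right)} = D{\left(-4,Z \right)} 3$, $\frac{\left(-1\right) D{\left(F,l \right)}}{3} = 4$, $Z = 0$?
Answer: $- \frac{437}{2381} \approx -0.18354$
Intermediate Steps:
$D{\left(F,l \right)} = -12$ ($D{\left(F,l \right)} = \left(-3\right) 4 = -12$)
$k{\left(z,L \right)} = -36$ ($k{\left(z,L \right)} = \left(-12\right) 3 = -36$)
$c = 0$ ($c = - 22 \cdot 0 = \left(-1\right) 0 = 0$)
$M{\left(b,O \right)} = -4$ ($M{\left(b,O \right)} = -10 + 6 = -4$)
$\frac{-870 + M{\left(-32,k{\left(-8,1 \right)} \right)}}{4762 + c} = \frac{-870 - 4}{4762 + 0} = - \frac{874}{4762} = \left(-874\right) \frac{1}{4762} = - \frac{437}{2381}$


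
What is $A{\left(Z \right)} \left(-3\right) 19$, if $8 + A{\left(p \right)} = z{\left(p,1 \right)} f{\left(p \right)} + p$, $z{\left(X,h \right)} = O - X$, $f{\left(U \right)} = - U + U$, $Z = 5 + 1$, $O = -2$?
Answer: $114$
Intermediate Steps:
$Z = 6$
$f{\left(U \right)} = 0$
$z{\left(X,h \right)} = -2 - X$
$A{\left(p \right)} = -8 + p$ ($A{\left(p \right)} = -8 + \left(\left(-2 - p\right) 0 + p\right) = -8 + \left(0 + p\right) = -8 + p$)
$A{\left(Z \right)} \left(-3\right) 19 = \left(-8 + 6\right) \left(-3\right) 19 = \left(-2\right) \left(-3\right) 19 = 6 \cdot 19 = 114$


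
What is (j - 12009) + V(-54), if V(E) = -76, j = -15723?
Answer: -27808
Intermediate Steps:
(j - 12009) + V(-54) = (-15723 - 12009) - 76 = -27732 - 76 = -27808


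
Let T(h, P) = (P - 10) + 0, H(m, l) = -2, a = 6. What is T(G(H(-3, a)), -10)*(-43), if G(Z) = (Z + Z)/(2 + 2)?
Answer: 860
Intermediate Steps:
G(Z) = Z/2 (G(Z) = (2*Z)/4 = (2*Z)*(¼) = Z/2)
T(h, P) = -10 + P (T(h, P) = (-10 + P) + 0 = -10 + P)
T(G(H(-3, a)), -10)*(-43) = (-10 - 10)*(-43) = -20*(-43) = 860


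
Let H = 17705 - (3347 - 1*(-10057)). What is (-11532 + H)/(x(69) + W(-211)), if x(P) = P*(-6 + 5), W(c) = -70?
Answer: 7231/139 ≈ 52.022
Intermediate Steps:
x(P) = -P (x(P) = P*(-1) = -P)
H = 4301 (H = 17705 - (3347 + 10057) = 17705 - 1*13404 = 17705 - 13404 = 4301)
(-11532 + H)/(x(69) + W(-211)) = (-11532 + 4301)/(-1*69 - 70) = -7231/(-69 - 70) = -7231/(-139) = -7231*(-1/139) = 7231/139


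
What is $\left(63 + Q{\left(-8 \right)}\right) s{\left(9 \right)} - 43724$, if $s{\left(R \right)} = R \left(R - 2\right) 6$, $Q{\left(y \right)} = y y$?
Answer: $4282$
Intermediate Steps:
$Q{\left(y \right)} = y^{2}$
$s{\left(R \right)} = 6 R \left(-2 + R\right)$ ($s{\left(R \right)} = R \left(-2 + R\right) 6 = 6 R \left(-2 + R\right)$)
$\left(63 + Q{\left(-8 \right)}\right) s{\left(9 \right)} - 43724 = \left(63 + \left(-8\right)^{2}\right) 6 \cdot 9 \left(-2 + 9\right) - 43724 = \left(63 + 64\right) 6 \cdot 9 \cdot 7 - 43724 = 127 \cdot 378 - 43724 = 48006 - 43724 = 4282$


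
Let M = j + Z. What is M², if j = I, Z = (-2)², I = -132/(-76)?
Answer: 11881/361 ≈ 32.911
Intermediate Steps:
I = 33/19 (I = -132*(-1/76) = 33/19 ≈ 1.7368)
Z = 4
j = 33/19 ≈ 1.7368
M = 109/19 (M = 33/19 + 4 = 109/19 ≈ 5.7368)
M² = (109/19)² = 11881/361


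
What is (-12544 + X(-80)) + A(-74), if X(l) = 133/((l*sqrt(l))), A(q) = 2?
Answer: -12542 + 133*I*sqrt(5)/1600 ≈ -12542.0 + 0.18587*I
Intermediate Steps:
X(l) = 133/l**(3/2) (X(l) = 133/(l**(3/2)) = 133/l**(3/2))
(-12544 + X(-80)) + A(-74) = (-12544 + 133/(-80)**(3/2)) + 2 = (-12544 + 133*(I*sqrt(5)/1600)) + 2 = (-12544 + 133*I*sqrt(5)/1600) + 2 = -12542 + 133*I*sqrt(5)/1600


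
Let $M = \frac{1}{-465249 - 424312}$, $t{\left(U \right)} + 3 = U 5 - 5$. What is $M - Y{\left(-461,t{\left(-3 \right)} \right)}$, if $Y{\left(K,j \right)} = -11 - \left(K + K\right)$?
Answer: $- \frac{810390072}{889561} \approx -911.0$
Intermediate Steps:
$t{\left(U \right)} = -8 + 5 U$ ($t{\left(U \right)} = -3 + \left(U 5 - 5\right) = -3 + \left(5 U - 5\right) = -3 + \left(-5 + 5 U\right) = -8 + 5 U$)
$Y{\left(K,j \right)} = -11 - 2 K$
$M = - \frac{1}{889561}$ ($M = \frac{1}{-889561} = - \frac{1}{889561} \approx -1.1242 \cdot 10^{-6}$)
$M - Y{\left(-461,t{\left(-3 \right)} \right)} = - \frac{1}{889561} - \left(-11 - -922\right) = - \frac{1}{889561} - \left(-11 + 922\right) = - \frac{1}{889561} - 911 = - \frac{810390072}{889561}$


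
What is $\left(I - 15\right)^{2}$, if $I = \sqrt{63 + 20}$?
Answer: $\left(15 - \sqrt{83}\right)^{2} \approx 34.687$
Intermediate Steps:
$I = \sqrt{83} \approx 9.1104$
$\left(I - 15\right)^{2} = \left(\sqrt{83} - 15\right)^{2} = \left(-15 + \sqrt{83}\right)^{2}$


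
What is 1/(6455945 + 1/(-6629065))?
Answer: 6629065/42796879041424 ≈ 1.5490e-7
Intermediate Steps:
1/(6455945 + 1/(-6629065)) = 1/(6455945 - 1/6629065) = 1/(42796879041424/6629065) = 6629065/42796879041424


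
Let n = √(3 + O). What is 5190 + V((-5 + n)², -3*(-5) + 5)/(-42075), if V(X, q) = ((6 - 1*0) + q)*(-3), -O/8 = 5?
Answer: 72789776/14025 ≈ 5190.0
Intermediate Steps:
O = -40 (O = -8*5 = -40)
n = I*√37 (n = √(3 - 40) = √(-37) = I*√37 ≈ 6.0828*I)
V(X, q) = -18 - 3*q (V(X, q) = ((6 + 0) + q)*(-3) = (6 + q)*(-3) = -18 - 3*q)
5190 + V((-5 + n)², -3*(-5) + 5)/(-42075) = 5190 + (-18 - 3*(-3*(-5) + 5))/(-42075) = 5190 + (-18 - 3*(15 + 5))*(-1/42075) = 5190 + (-18 - 3*20)*(-1/42075) = 5190 + (-18 - 60)*(-1/42075) = 5190 - 78*(-1/42075) = 5190 + 26/14025 = 72789776/14025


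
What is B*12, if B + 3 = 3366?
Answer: 40356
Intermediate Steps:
B = 3363 (B = -3 + 3366 = 3363)
B*12 = 3363*12 = 40356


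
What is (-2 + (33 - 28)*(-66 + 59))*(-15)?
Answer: 555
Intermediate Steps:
(-2 + (33 - 28)*(-66 + 59))*(-15) = (-2 + 5*(-7))*(-15) = (-2 - 35)*(-15) = -37*(-15) = 555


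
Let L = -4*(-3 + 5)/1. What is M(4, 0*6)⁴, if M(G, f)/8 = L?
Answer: 16777216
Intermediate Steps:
L = -8 (L = -4*2*1 = -8*1 = -8)
M(G, f) = -64 (M(G, f) = 8*(-8) = -64)
M(4, 0*6)⁴ = (-64)⁴ = 16777216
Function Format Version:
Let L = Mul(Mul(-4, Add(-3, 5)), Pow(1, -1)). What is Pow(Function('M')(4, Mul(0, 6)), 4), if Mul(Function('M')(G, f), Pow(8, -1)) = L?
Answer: 16777216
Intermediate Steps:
L = -8 (L = Mul(Mul(-4, 2), 1) = Mul(-8, 1) = -8)
Function('M')(G, f) = -64 (Function('M')(G, f) = Mul(8, -8) = -64)
Pow(Function('M')(4, Mul(0, 6)), 4) = Pow(-64, 4) = 16777216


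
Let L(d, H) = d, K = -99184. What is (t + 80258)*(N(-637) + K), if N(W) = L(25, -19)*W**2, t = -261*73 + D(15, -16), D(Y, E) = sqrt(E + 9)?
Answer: 614806734405 + 10045041*I*sqrt(7) ≈ 6.1481e+11 + 2.6577e+7*I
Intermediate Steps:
D(Y, E) = sqrt(9 + E)
t = -19053 + I*sqrt(7) (t = -261*73 + sqrt(9 - 16) = -19053 + sqrt(-7) = -19053 + I*sqrt(7) ≈ -19053.0 + 2.6458*I)
N(W) = 25*W**2
(t + 80258)*(N(-637) + K) = ((-19053 + I*sqrt(7)) + 80258)*(25*(-637)**2 - 99184) = (61205 + I*sqrt(7))*(25*405769 - 99184) = (61205 + I*sqrt(7))*(10144225 - 99184) = (61205 + I*sqrt(7))*10045041 = 614806734405 + 10045041*I*sqrt(7)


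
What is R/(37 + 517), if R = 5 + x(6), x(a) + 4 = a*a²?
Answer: 217/554 ≈ 0.39170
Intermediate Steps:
x(a) = -4 + a³ (x(a) = -4 + a*a² = -4 + a³)
R = 217 (R = 5 + (-4 + 6³) = 5 + (-4 + 216) = 5 + 212 = 217)
R/(37 + 517) = 217/(37 + 517) = 217/554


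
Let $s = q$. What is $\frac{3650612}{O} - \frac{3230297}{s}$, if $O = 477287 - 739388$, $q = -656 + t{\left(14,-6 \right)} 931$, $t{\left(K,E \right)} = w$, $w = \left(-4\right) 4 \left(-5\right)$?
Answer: $- \frac{17716934195}{307132448} \approx -57.685$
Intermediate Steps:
$w = 80$ ($w = \left(-16\right) \left(-5\right) = 80$)
$t{\left(K,E \right)} = 80$
$q = 73824$ ($q = -656 + 80 \cdot 931 = -656 + 74480 = 73824$)
$s = 73824$
$O = -262101$ ($O = 477287 - 739388 = -262101$)
$\frac{3650612}{O} - \frac{3230297}{s} = \frac{3650612}{-262101} - \frac{3230297}{73824} = 3650612 \left(- \frac{1}{262101}\right) - \frac{3230297}{73824} = - \frac{521516}{37443} - \frac{3230297}{73824} = - \frac{17716934195}{307132448}$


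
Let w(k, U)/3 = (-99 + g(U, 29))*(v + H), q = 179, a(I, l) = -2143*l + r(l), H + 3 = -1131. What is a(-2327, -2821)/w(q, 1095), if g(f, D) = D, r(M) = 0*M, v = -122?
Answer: 863629/37680 ≈ 22.920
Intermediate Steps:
H = -1134 (H = -3 - 1131 = -1134)
r(M) = 0
a(I, l) = -2143*l (a(I, l) = -2143*l + 0 = -2143*l)
w(k, U) = 263760 (w(k, U) = 3*((-99 + 29)*(-122 - 1134)) = 3*(-70*(-1256)) = 3*87920 = 263760)
a(-2327, -2821)/w(q, 1095) = -2143*(-2821)/263760 = 6045403*(1/263760) = 863629/37680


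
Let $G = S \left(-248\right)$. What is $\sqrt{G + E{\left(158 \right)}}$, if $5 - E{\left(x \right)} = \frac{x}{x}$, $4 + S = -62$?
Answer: $2 \sqrt{4093} \approx 127.95$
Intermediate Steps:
$S = -66$ ($S = -4 - 62 = -66$)
$G = 16368$ ($G = \left(-66\right) \left(-248\right) = 16368$)
$E{\left(x \right)} = 4$ ($E{\left(x \right)} = 5 - \frac{x}{x} = 5 - 1 = 4$)
$\sqrt{G + E{\left(158 \right)}} = \sqrt{16368 + 4} = \sqrt{16372} = 2 \sqrt{4093}$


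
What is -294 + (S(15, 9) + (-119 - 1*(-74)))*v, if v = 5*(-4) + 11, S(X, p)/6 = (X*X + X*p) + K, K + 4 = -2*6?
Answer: -18465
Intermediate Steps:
K = -16 (K = -4 - 2*6 = -4 - 12 = -16)
S(X, p) = -96 + 6*X**2 + 6*X*p (S(X, p) = 6*((X*X + X*p) - 16) = 6*((X**2 + X*p) - 16) = 6*(-16 + X**2 + X*p) = -96 + 6*X**2 + 6*X*p)
v = -9 (v = -20 + 11 = -9)
-294 + (S(15, 9) + (-119 - 1*(-74)))*v = -294 + ((-96 + 6*15**2 + 6*15*9) + (-119 - 1*(-74)))*(-9) = -294 + ((-96 + 6*225 + 810) + (-119 + 74))*(-9) = -294 + ((-96 + 1350 + 810) - 45)*(-9) = -294 + (2064 - 45)*(-9) = -294 + 2019*(-9) = -294 - 18171 = -18465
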